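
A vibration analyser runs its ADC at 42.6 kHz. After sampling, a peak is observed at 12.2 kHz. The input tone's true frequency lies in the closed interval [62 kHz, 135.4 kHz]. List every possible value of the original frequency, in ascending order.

73 kHz, 97.4 kHz, 115.6 kHz

Frequencies that alias to 12.2 kHz are k·fs ± 12.2 kHz for integer k ≥ 0.
k=0: 12.2 kHz.
k=1: 30.4 kHz, 54.8 kHz.
k=2: 73 kHz, 97.4 kHz.
k=3: 115.6 kHz, 140 kHz.
k=4: 158.2 kHz, 182.6 kHz.
Within [62 kHz, 135.4 kHz]: 73 kHz, 97.4 kHz, 115.6 kHz.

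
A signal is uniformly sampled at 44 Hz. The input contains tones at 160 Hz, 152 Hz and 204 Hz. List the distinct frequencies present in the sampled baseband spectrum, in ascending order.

fs/2 = 22 Hz.
160 Hz mod fs = 28 Hz.
28 Hz > fs/2 = 22 Hz, folds to fs − 28 Hz = 16 Hz.
152 Hz mod fs = 20 Hz.
20 Hz ≤ fs/2 = 22 Hz, appears at 20 Hz.
204 Hz mod fs = 28 Hz.
28 Hz > fs/2 = 22 Hz, folds to fs − 28 Hz = 16 Hz.
Distinct values: {16 Hz, 20 Hz}.

16 Hz, 20 Hz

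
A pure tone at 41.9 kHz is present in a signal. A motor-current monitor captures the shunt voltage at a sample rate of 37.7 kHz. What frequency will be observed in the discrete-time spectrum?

41.9 kHz mod fs = 4.2 kHz.
4.2 kHz ≤ fs/2 = 18.85 kHz, appears at 4.2 kHz.

4.2 kHz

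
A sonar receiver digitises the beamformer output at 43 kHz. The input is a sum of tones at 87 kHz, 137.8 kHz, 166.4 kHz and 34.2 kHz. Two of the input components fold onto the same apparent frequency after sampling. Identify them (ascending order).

34.2 kHz, 137.8 kHz

fs/2 = 21.5 kHz.
87 kHz mod fs = 1 kHz.
1 kHz ≤ fs/2 = 21.5 kHz, appears at 1 kHz.
137.8 kHz mod fs = 8.8 kHz.
8.8 kHz ≤ fs/2 = 21.5 kHz, appears at 8.8 kHz.
166.4 kHz mod fs = 37.4 kHz.
37.4 kHz > fs/2 = 21.5 kHz, folds to fs − 37.4 kHz = 5.6 kHz.
34.2 kHz > fs/2 = 21.5 kHz, folds to fs − 34.2 kHz = 8.8 kHz.
34.2 kHz and 137.8 kHz both map to 8.8 kHz.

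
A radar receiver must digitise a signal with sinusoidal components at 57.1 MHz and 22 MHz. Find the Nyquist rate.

114.2 MHz

Highest-frequency component: 57.1 MHz.
Nyquist rate = 2 × 57.1 MHz = 114.2 MHz.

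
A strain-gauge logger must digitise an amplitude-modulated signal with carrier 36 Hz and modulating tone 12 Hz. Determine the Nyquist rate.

96 Hz

AM sidebands sit at fc ± fm = 24 Hz and 48 Hz.
Highest-frequency component: 48 Hz.
Nyquist rate = 2 × 48 Hz = 96 Hz.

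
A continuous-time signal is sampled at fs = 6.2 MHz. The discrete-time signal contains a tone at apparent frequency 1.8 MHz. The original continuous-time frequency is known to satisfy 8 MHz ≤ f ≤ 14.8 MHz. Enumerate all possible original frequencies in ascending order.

Frequencies that alias to 1.8 MHz are k·fs ± 1.8 MHz for integer k ≥ 0.
k=0: 1.8 MHz.
k=1: 4.4 MHz, 8 MHz.
k=2: 10.6 MHz, 14.2 MHz.
k=3: 16.8 MHz, 20.4 MHz.
Within [8 MHz, 14.8 MHz]: 8 MHz, 10.6 MHz, 14.2 MHz.

8 MHz, 10.6 MHz, 14.2 MHz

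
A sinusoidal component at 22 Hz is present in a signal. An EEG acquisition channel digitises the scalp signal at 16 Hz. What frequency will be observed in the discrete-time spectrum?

6 Hz

22 Hz mod fs = 6 Hz.
6 Hz ≤ fs/2 = 8 Hz, appears at 6 Hz.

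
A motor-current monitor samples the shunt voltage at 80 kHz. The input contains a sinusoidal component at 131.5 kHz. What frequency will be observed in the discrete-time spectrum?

28.5 kHz

131.5 kHz mod fs = 51.5 kHz.
51.5 kHz > fs/2 = 40 kHz, folds to fs − 51.5 kHz = 28.5 kHz.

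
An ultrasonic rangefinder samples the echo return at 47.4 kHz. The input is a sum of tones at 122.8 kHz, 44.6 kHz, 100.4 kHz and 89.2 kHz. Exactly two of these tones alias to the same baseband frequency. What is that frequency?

5.6 kHz

fs/2 = 23.7 kHz.
122.8 kHz mod fs = 28 kHz.
28 kHz > fs/2 = 23.7 kHz, folds to fs − 28 kHz = 19.4 kHz.
44.6 kHz > fs/2 = 23.7 kHz, folds to fs − 44.6 kHz = 2.8 kHz.
100.4 kHz mod fs = 5.6 kHz.
5.6 kHz ≤ fs/2 = 23.7 kHz, appears at 5.6 kHz.
89.2 kHz mod fs = 41.8 kHz.
41.8 kHz > fs/2 = 23.7 kHz, folds to fs − 41.8 kHz = 5.6 kHz.
89.2 kHz and 100.4 kHz both map to 5.6 kHz.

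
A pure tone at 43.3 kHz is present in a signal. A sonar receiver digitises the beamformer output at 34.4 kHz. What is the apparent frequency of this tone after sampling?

8.9 kHz

43.3 kHz mod fs = 8.9 kHz.
8.9 kHz ≤ fs/2 = 17.2 kHz, appears at 8.9 kHz.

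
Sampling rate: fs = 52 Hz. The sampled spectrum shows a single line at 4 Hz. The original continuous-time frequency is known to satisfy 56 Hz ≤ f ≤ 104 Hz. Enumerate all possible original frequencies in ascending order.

56 Hz, 100 Hz

Frequencies that alias to 4 Hz are k·fs ± 4 Hz for integer k ≥ 0.
k=0: 4 Hz.
k=1: 48 Hz, 56 Hz.
k=2: 100 Hz, 108 Hz.
k=3: 152 Hz, 160 Hz.
Within [56 Hz, 104 Hz]: 56 Hz, 100 Hz.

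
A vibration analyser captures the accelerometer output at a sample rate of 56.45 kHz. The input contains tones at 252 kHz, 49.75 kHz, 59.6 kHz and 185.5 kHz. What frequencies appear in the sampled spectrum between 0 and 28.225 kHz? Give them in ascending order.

fs/2 = 28.225 kHz.
252 kHz mod fs = 26.2 kHz.
26.2 kHz ≤ fs/2 = 28.225 kHz, appears at 26.2 kHz.
49.75 kHz > fs/2 = 28.225 kHz, folds to fs − 49.75 kHz = 6.7 kHz.
59.6 kHz mod fs = 3.15 kHz.
3.15 kHz ≤ fs/2 = 28.225 kHz, appears at 3.15 kHz.
185.5 kHz mod fs = 16.15 kHz.
16.15 kHz ≤ fs/2 = 28.225 kHz, appears at 16.15 kHz.
Distinct values: {3.15 kHz, 6.7 kHz, 16.15 kHz, 26.2 kHz}.

3.15 kHz, 6.7 kHz, 16.15 kHz, 26.2 kHz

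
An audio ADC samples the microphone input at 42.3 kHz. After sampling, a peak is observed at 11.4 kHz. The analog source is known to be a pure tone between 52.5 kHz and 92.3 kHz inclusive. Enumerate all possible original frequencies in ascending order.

53.7 kHz, 73.2 kHz

Frequencies that alias to 11.4 kHz are k·fs ± 11.4 kHz for integer k ≥ 0.
k=0: 11.4 kHz.
k=1: 30.9 kHz, 53.7 kHz.
k=2: 73.2 kHz, 96 kHz.
k=3: 115.5 kHz, 138.3 kHz.
Within [52.5 kHz, 92.3 kHz]: 53.7 kHz, 73.2 kHz.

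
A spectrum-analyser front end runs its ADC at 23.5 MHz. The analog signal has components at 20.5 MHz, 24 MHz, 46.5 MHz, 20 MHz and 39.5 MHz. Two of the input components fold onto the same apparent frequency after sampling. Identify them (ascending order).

24 MHz, 46.5 MHz

fs/2 = 11.75 MHz.
20.5 MHz > fs/2 = 11.75 MHz, folds to fs − 20.5 MHz = 3 MHz.
24 MHz mod fs = 0.5 MHz.
0.5 MHz ≤ fs/2 = 11.75 MHz, appears at 0.5 MHz.
46.5 MHz mod fs = 23 MHz.
23 MHz > fs/2 = 11.75 MHz, folds to fs − 23 MHz = 0.5 MHz.
20 MHz > fs/2 = 11.75 MHz, folds to fs − 20 MHz = 3.5 MHz.
39.5 MHz mod fs = 16 MHz.
16 MHz > fs/2 = 11.75 MHz, folds to fs − 16 MHz = 7.5 MHz.
24 MHz and 46.5 MHz both map to 0.5 MHz.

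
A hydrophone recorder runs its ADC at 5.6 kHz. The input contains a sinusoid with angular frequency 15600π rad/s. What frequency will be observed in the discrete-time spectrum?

2.2 kHz

ω = 15600π rad/s → f = ω/(2π) = 7800 Hz = 7.8 kHz.
7.8 kHz mod fs = 2.2 kHz.
2.2 kHz ≤ fs/2 = 2.8 kHz, appears at 2.2 kHz.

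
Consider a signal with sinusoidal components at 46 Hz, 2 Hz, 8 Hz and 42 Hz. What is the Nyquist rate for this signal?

92 Hz

Highest-frequency component: 46 Hz.
Nyquist rate = 2 × 46 Hz = 92 Hz.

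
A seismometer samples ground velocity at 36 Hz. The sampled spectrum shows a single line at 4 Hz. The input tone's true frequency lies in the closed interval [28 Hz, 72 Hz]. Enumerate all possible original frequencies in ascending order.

32 Hz, 40 Hz, 68 Hz

Frequencies that alias to 4 Hz are k·fs ± 4 Hz for integer k ≥ 0.
k=0: 4 Hz.
k=1: 32 Hz, 40 Hz.
k=2: 68 Hz, 76 Hz.
k=3: 104 Hz, 112 Hz.
Within [28 Hz, 72 Hz]: 32 Hz, 40 Hz, 68 Hz.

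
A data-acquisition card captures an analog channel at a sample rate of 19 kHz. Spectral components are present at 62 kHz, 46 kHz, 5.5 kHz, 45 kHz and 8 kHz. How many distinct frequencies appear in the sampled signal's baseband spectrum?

4

fs/2 = 9.5 kHz.
62 kHz mod fs = 5 kHz.
5 kHz ≤ fs/2 = 9.5 kHz, appears at 5 kHz.
46 kHz mod fs = 8 kHz.
8 kHz ≤ fs/2 = 9.5 kHz, appears at 8 kHz.
5.5 kHz ≤ fs/2 = 9.5 kHz, passes unchanged.
45 kHz mod fs = 7 kHz.
7 kHz ≤ fs/2 = 9.5 kHz, appears at 7 kHz.
8 kHz ≤ fs/2 = 9.5 kHz, passes unchanged.
Distinct values: {5 kHz, 5.5 kHz, 7 kHz, 8 kHz} → 4.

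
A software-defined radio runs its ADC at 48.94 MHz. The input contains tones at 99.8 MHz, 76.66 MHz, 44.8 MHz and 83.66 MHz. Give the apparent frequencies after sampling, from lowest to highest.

1.92 MHz, 4.14 MHz, 14.22 MHz, 21.22 MHz

fs/2 = 24.47 MHz.
99.8 MHz mod fs = 1.92 MHz.
1.92 MHz ≤ fs/2 = 24.47 MHz, appears at 1.92 MHz.
76.66 MHz mod fs = 27.72 MHz.
27.72 MHz > fs/2 = 24.47 MHz, folds to fs − 27.72 MHz = 21.22 MHz.
44.8 MHz > fs/2 = 24.47 MHz, folds to fs − 44.8 MHz = 4.14 MHz.
83.66 MHz mod fs = 34.72 MHz.
34.72 MHz > fs/2 = 24.47 MHz, folds to fs − 34.72 MHz = 14.22 MHz.
Distinct values: {1.92 MHz, 4.14 MHz, 14.22 MHz, 21.22 MHz}.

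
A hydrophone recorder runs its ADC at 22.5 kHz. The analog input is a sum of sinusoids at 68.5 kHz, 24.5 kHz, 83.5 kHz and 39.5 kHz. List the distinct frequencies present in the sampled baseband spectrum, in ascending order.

1 kHz, 2 kHz, 5.5 kHz, 6.5 kHz

fs/2 = 11.25 kHz.
68.5 kHz mod fs = 1 kHz.
1 kHz ≤ fs/2 = 11.25 kHz, appears at 1 kHz.
24.5 kHz mod fs = 2 kHz.
2 kHz ≤ fs/2 = 11.25 kHz, appears at 2 kHz.
83.5 kHz mod fs = 16 kHz.
16 kHz > fs/2 = 11.25 kHz, folds to fs − 16 kHz = 6.5 kHz.
39.5 kHz mod fs = 17 kHz.
17 kHz > fs/2 = 11.25 kHz, folds to fs − 17 kHz = 5.5 kHz.
Distinct values: {1 kHz, 2 kHz, 5.5 kHz, 6.5 kHz}.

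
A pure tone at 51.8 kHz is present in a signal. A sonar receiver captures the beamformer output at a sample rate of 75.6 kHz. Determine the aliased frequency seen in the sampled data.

23.8 kHz

51.8 kHz > fs/2 = 37.8 kHz, folds to fs − 51.8 kHz = 23.8 kHz.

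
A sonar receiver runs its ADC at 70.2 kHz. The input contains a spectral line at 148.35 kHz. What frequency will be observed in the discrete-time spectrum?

148.35 kHz mod fs = 7.95 kHz.
7.95 kHz ≤ fs/2 = 35.1 kHz, appears at 7.95 kHz.

7.95 kHz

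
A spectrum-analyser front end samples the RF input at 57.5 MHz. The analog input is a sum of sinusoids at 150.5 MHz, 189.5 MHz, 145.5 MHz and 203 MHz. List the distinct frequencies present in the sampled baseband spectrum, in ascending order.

fs/2 = 28.75 MHz.
150.5 MHz mod fs = 35.5 MHz.
35.5 MHz > fs/2 = 28.75 MHz, folds to fs − 35.5 MHz = 22 MHz.
189.5 MHz mod fs = 17 MHz.
17 MHz ≤ fs/2 = 28.75 MHz, appears at 17 MHz.
145.5 MHz mod fs = 30.5 MHz.
30.5 MHz > fs/2 = 28.75 MHz, folds to fs − 30.5 MHz = 27 MHz.
203 MHz mod fs = 30.5 MHz.
30.5 MHz > fs/2 = 28.75 MHz, folds to fs − 30.5 MHz = 27 MHz.
Distinct values: {17 MHz, 22 MHz, 27 MHz}.

17 MHz, 22 MHz, 27 MHz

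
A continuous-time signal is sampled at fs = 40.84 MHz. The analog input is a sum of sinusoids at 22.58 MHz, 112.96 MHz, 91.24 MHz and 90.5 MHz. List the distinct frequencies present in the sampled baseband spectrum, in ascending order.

fs/2 = 20.42 MHz.
22.58 MHz > fs/2 = 20.42 MHz, folds to fs − 22.58 MHz = 18.26 MHz.
112.96 MHz mod fs = 31.28 MHz.
31.28 MHz > fs/2 = 20.42 MHz, folds to fs − 31.28 MHz = 9.56 MHz.
91.24 MHz mod fs = 9.56 MHz.
9.56 MHz ≤ fs/2 = 20.42 MHz, appears at 9.56 MHz.
90.5 MHz mod fs = 8.82 MHz.
8.82 MHz ≤ fs/2 = 20.42 MHz, appears at 8.82 MHz.
Distinct values: {8.82 MHz, 9.56 MHz, 18.26 MHz}.

8.82 MHz, 9.56 MHz, 18.26 MHz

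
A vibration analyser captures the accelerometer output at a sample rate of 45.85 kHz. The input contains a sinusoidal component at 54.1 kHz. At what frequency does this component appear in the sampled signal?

8.25 kHz

54.1 kHz mod fs = 8.25 kHz.
8.25 kHz ≤ fs/2 = 22.925 kHz, appears at 8.25 kHz.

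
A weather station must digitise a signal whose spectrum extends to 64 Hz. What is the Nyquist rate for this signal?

128 Hz

Nyquist rate = 2 × 64 Hz = 128 Hz.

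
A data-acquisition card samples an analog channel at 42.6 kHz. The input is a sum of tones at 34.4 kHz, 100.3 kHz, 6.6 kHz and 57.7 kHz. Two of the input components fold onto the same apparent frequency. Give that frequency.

15.1 kHz

fs/2 = 21.3 kHz.
34.4 kHz > fs/2 = 21.3 kHz, folds to fs − 34.4 kHz = 8.2 kHz.
100.3 kHz mod fs = 15.1 kHz.
15.1 kHz ≤ fs/2 = 21.3 kHz, appears at 15.1 kHz.
6.6 kHz ≤ fs/2 = 21.3 kHz, passes unchanged.
57.7 kHz mod fs = 15.1 kHz.
15.1 kHz ≤ fs/2 = 21.3 kHz, appears at 15.1 kHz.
57.7 kHz and 100.3 kHz both map to 15.1 kHz.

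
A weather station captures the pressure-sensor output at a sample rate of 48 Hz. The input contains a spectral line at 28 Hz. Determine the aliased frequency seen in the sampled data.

28 Hz > fs/2 = 24 Hz, folds to fs − 28 Hz = 20 Hz.

20 Hz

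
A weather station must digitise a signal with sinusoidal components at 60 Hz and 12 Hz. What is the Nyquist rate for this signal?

Highest-frequency component: 60 Hz.
Nyquist rate = 2 × 60 Hz = 120 Hz.

120 Hz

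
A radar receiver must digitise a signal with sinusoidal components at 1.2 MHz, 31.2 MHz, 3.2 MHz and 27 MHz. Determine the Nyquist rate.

62.4 MHz

Highest-frequency component: 31.2 MHz.
Nyquist rate = 2 × 31.2 MHz = 62.4 MHz.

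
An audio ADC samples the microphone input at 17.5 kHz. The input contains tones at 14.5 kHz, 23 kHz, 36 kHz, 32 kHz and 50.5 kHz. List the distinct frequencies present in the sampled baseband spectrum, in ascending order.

fs/2 = 8.75 kHz.
14.5 kHz > fs/2 = 8.75 kHz, folds to fs − 14.5 kHz = 3 kHz.
23 kHz mod fs = 5.5 kHz.
5.5 kHz ≤ fs/2 = 8.75 kHz, appears at 5.5 kHz.
36 kHz mod fs = 1 kHz.
1 kHz ≤ fs/2 = 8.75 kHz, appears at 1 kHz.
32 kHz mod fs = 14.5 kHz.
14.5 kHz > fs/2 = 8.75 kHz, folds to fs − 14.5 kHz = 3 kHz.
50.5 kHz mod fs = 15.5 kHz.
15.5 kHz > fs/2 = 8.75 kHz, folds to fs − 15.5 kHz = 2 kHz.
Distinct values: {1 kHz, 2 kHz, 3 kHz, 5.5 kHz}.

1 kHz, 2 kHz, 3 kHz, 5.5 kHz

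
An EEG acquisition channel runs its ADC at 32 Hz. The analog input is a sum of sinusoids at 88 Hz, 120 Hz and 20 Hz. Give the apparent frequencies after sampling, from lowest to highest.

fs/2 = 16 Hz.
88 Hz mod fs = 24 Hz.
24 Hz > fs/2 = 16 Hz, folds to fs − 24 Hz = 8 Hz.
120 Hz mod fs = 24 Hz.
24 Hz > fs/2 = 16 Hz, folds to fs − 24 Hz = 8 Hz.
20 Hz > fs/2 = 16 Hz, folds to fs − 20 Hz = 12 Hz.
Distinct values: {8 Hz, 12 Hz}.

8 Hz, 12 Hz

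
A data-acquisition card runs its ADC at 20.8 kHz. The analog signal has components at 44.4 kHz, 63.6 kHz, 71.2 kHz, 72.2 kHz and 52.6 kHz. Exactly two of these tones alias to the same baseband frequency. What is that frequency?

fs/2 = 10.4 kHz.
44.4 kHz mod fs = 2.8 kHz.
2.8 kHz ≤ fs/2 = 10.4 kHz, appears at 2.8 kHz.
63.6 kHz mod fs = 1.2 kHz.
1.2 kHz ≤ fs/2 = 10.4 kHz, appears at 1.2 kHz.
71.2 kHz mod fs = 8.8 kHz.
8.8 kHz ≤ fs/2 = 10.4 kHz, appears at 8.8 kHz.
72.2 kHz mod fs = 9.8 kHz.
9.8 kHz ≤ fs/2 = 10.4 kHz, appears at 9.8 kHz.
52.6 kHz mod fs = 11 kHz.
11 kHz > fs/2 = 10.4 kHz, folds to fs − 11 kHz = 9.8 kHz.
52.6 kHz and 72.2 kHz both map to 9.8 kHz.

9.8 kHz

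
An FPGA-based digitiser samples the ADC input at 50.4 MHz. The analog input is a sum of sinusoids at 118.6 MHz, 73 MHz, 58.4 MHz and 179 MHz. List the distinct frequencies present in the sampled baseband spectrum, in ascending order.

8 MHz, 17.8 MHz, 22.6 MHz

fs/2 = 25.2 MHz.
118.6 MHz mod fs = 17.8 MHz.
17.8 MHz ≤ fs/2 = 25.2 MHz, appears at 17.8 MHz.
73 MHz mod fs = 22.6 MHz.
22.6 MHz ≤ fs/2 = 25.2 MHz, appears at 22.6 MHz.
58.4 MHz mod fs = 8 MHz.
8 MHz ≤ fs/2 = 25.2 MHz, appears at 8 MHz.
179 MHz mod fs = 27.8 MHz.
27.8 MHz > fs/2 = 25.2 MHz, folds to fs − 27.8 MHz = 22.6 MHz.
Distinct values: {8 MHz, 17.8 MHz, 22.6 MHz}.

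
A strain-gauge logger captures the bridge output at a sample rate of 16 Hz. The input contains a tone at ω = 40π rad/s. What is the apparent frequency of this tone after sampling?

4 Hz

ω = 40π rad/s → f = ω/(2π) = 20 Hz.
20 Hz mod fs = 4 Hz.
4 Hz ≤ fs/2 = 8 Hz, appears at 4 Hz.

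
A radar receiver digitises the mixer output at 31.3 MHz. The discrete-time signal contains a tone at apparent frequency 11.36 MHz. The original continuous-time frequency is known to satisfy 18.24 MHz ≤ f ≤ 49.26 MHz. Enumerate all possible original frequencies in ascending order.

Frequencies that alias to 11.36 MHz are k·fs ± 11.36 MHz for integer k ≥ 0.
k=0: 11.36 MHz.
k=1: 19.94 MHz, 42.66 MHz.
k=2: 51.24 MHz, 73.96 MHz.
Within [18.24 MHz, 49.26 MHz]: 19.94 MHz, 42.66 MHz.

19.94 MHz, 42.66 MHz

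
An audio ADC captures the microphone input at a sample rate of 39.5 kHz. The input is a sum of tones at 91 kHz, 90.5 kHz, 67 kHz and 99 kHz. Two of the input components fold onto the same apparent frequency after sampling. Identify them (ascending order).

67 kHz, 91 kHz

fs/2 = 19.75 kHz.
91 kHz mod fs = 12 kHz.
12 kHz ≤ fs/2 = 19.75 kHz, appears at 12 kHz.
90.5 kHz mod fs = 11.5 kHz.
11.5 kHz ≤ fs/2 = 19.75 kHz, appears at 11.5 kHz.
67 kHz mod fs = 27.5 kHz.
27.5 kHz > fs/2 = 19.75 kHz, folds to fs − 27.5 kHz = 12 kHz.
99 kHz mod fs = 20 kHz.
20 kHz > fs/2 = 19.75 kHz, folds to fs − 20 kHz = 19.5 kHz.
67 kHz and 91 kHz both map to 12 kHz.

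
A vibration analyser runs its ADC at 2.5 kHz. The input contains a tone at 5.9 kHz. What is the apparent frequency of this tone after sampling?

5.9 kHz mod fs = 0.9 kHz.
0.9 kHz ≤ fs/2 = 1.25 kHz, appears at 0.9 kHz.

0.9 kHz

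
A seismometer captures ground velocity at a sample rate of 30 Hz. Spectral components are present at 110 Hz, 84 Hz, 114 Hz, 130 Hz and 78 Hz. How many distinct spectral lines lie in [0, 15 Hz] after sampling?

3

fs/2 = 15 Hz.
110 Hz mod fs = 20 Hz.
20 Hz > fs/2 = 15 Hz, folds to fs − 20 Hz = 10 Hz.
84 Hz mod fs = 24 Hz.
24 Hz > fs/2 = 15 Hz, folds to fs − 24 Hz = 6 Hz.
114 Hz mod fs = 24 Hz.
24 Hz > fs/2 = 15 Hz, folds to fs − 24 Hz = 6 Hz.
130 Hz mod fs = 10 Hz.
10 Hz ≤ fs/2 = 15 Hz, appears at 10 Hz.
78 Hz mod fs = 18 Hz.
18 Hz > fs/2 = 15 Hz, folds to fs − 18 Hz = 12 Hz.
Distinct values: {6 Hz, 10 Hz, 12 Hz} → 3.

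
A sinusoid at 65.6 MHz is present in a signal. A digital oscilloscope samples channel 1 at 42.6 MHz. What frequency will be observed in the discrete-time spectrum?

19.6 MHz

65.6 MHz mod fs = 23 MHz.
23 MHz > fs/2 = 21.3 MHz, folds to fs − 23 MHz = 19.6 MHz.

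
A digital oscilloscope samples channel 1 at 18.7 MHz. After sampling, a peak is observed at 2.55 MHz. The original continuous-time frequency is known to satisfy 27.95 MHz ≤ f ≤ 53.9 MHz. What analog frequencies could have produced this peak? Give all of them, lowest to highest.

34.85 MHz, 39.95 MHz, 53.55 MHz

Frequencies that alias to 2.55 MHz are k·fs ± 2.55 MHz for integer k ≥ 0.
k=0: 2.55 MHz.
k=1: 16.15 MHz, 21.25 MHz.
k=2: 34.85 MHz, 39.95 MHz.
k=3: 53.55 MHz, 58.65 MHz.
k=4: 72.25 MHz, 77.35 MHz.
Within [27.95 MHz, 53.9 MHz]: 34.85 MHz, 39.95 MHz, 53.55 MHz.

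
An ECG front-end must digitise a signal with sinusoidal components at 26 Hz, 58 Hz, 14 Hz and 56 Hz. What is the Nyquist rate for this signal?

116 Hz

Highest-frequency component: 58 Hz.
Nyquist rate = 2 × 58 Hz = 116 Hz.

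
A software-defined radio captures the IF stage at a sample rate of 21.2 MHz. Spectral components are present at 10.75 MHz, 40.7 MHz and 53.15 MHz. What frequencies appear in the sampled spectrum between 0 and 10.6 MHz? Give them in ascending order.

1.7 MHz, 10.45 MHz

fs/2 = 10.6 MHz.
10.75 MHz > fs/2 = 10.6 MHz, folds to fs − 10.75 MHz = 10.45 MHz.
40.7 MHz mod fs = 19.5 MHz.
19.5 MHz > fs/2 = 10.6 MHz, folds to fs − 19.5 MHz = 1.7 MHz.
53.15 MHz mod fs = 10.75 MHz.
10.75 MHz > fs/2 = 10.6 MHz, folds to fs − 10.75 MHz = 10.45 MHz.
Distinct values: {1.7 MHz, 10.45 MHz}.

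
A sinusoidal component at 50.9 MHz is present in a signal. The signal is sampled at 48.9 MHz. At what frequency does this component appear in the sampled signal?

2 MHz

50.9 MHz mod fs = 2 MHz.
2 MHz ≤ fs/2 = 24.45 MHz, appears at 2 MHz.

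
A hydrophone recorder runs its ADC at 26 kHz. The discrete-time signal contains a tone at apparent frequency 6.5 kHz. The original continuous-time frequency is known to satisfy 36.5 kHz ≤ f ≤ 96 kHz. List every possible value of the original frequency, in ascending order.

45.5 kHz, 58.5 kHz, 71.5 kHz, 84.5 kHz

Frequencies that alias to 6.5 kHz are k·fs ± 6.5 kHz for integer k ≥ 0.
k=0: 6.5 kHz.
k=1: 19.5 kHz, 32.5 kHz.
k=2: 45.5 kHz, 58.5 kHz.
k=3: 71.5 kHz, 84.5 kHz.
k=4: 97.5 kHz, 110.5 kHz.
Within [36.5 kHz, 96 kHz]: 45.5 kHz, 58.5 kHz, 71.5 kHz, 84.5 kHz.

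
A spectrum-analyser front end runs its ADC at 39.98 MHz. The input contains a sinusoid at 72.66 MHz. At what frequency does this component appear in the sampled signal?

7.3 MHz

72.66 MHz mod fs = 32.68 MHz.
32.68 MHz > fs/2 = 19.99 MHz, folds to fs − 32.68 MHz = 7.3 MHz.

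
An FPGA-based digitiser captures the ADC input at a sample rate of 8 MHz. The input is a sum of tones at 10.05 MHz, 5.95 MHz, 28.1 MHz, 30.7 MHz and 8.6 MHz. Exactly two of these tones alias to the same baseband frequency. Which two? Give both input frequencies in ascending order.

fs/2 = 4 MHz.
10.05 MHz mod fs = 2.05 MHz.
2.05 MHz ≤ fs/2 = 4 MHz, appears at 2.05 MHz.
5.95 MHz > fs/2 = 4 MHz, folds to fs − 5.95 MHz = 2.05 MHz.
28.1 MHz mod fs = 4.1 MHz.
4.1 MHz > fs/2 = 4 MHz, folds to fs − 4.1 MHz = 3.9 MHz.
30.7 MHz mod fs = 6.7 MHz.
6.7 MHz > fs/2 = 4 MHz, folds to fs − 6.7 MHz = 1.3 MHz.
8.6 MHz mod fs = 0.6 MHz.
0.6 MHz ≤ fs/2 = 4 MHz, appears at 0.6 MHz.
5.95 MHz and 10.05 MHz both map to 2.05 MHz.

5.95 MHz, 10.05 MHz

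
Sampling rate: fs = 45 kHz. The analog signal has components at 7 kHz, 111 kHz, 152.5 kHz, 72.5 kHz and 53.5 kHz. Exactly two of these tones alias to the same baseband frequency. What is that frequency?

fs/2 = 22.5 kHz.
7 kHz ≤ fs/2 = 22.5 kHz, passes unchanged.
111 kHz mod fs = 21 kHz.
21 kHz ≤ fs/2 = 22.5 kHz, appears at 21 kHz.
152.5 kHz mod fs = 17.5 kHz.
17.5 kHz ≤ fs/2 = 22.5 kHz, appears at 17.5 kHz.
72.5 kHz mod fs = 27.5 kHz.
27.5 kHz > fs/2 = 22.5 kHz, folds to fs − 27.5 kHz = 17.5 kHz.
53.5 kHz mod fs = 8.5 kHz.
8.5 kHz ≤ fs/2 = 22.5 kHz, appears at 8.5 kHz.
72.5 kHz and 152.5 kHz both map to 17.5 kHz.

17.5 kHz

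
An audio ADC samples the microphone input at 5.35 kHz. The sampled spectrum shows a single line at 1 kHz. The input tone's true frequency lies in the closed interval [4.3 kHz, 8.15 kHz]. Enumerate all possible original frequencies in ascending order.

4.35 kHz, 6.35 kHz

Frequencies that alias to 1 kHz are k·fs ± 1 kHz for integer k ≥ 0.
k=0: 1 kHz.
k=1: 4.35 kHz, 6.35 kHz.
k=2: 9.7 kHz, 11.7 kHz.
Within [4.3 kHz, 8.15 kHz]: 4.35 kHz, 6.35 kHz.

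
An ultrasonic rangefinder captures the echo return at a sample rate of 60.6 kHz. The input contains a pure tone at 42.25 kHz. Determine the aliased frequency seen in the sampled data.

42.25 kHz > fs/2 = 30.3 kHz, folds to fs − 42.25 kHz = 18.35 kHz.

18.35 kHz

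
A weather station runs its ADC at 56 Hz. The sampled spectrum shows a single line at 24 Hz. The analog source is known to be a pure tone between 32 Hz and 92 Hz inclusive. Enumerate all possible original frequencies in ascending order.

Frequencies that alias to 24 Hz are k·fs ± 24 Hz for integer k ≥ 0.
k=0: 24 Hz.
k=1: 32 Hz, 80 Hz.
k=2: 88 Hz, 136 Hz.
k=3: 144 Hz, 192 Hz.
Within [32 Hz, 92 Hz]: 32 Hz, 80 Hz, 88 Hz.

32 Hz, 80 Hz, 88 Hz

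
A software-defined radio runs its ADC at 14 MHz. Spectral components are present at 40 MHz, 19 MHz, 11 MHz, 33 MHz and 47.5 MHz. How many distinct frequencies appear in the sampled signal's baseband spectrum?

fs/2 = 7 MHz.
40 MHz mod fs = 12 MHz.
12 MHz > fs/2 = 7 MHz, folds to fs − 12 MHz = 2 MHz.
19 MHz mod fs = 5 MHz.
5 MHz ≤ fs/2 = 7 MHz, appears at 5 MHz.
11 MHz > fs/2 = 7 MHz, folds to fs − 11 MHz = 3 MHz.
33 MHz mod fs = 5 MHz.
5 MHz ≤ fs/2 = 7 MHz, appears at 5 MHz.
47.5 MHz mod fs = 5.5 MHz.
5.5 MHz ≤ fs/2 = 7 MHz, appears at 5.5 MHz.
Distinct values: {2 MHz, 3 MHz, 5 MHz, 5.5 MHz} → 4.

4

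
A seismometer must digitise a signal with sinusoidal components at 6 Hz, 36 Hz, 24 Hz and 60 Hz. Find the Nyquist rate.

120 Hz

Highest-frequency component: 60 Hz.
Nyquist rate = 2 × 60 Hz = 120 Hz.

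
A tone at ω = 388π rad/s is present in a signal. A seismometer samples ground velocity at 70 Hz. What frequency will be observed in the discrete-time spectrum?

16 Hz

ω = 388π rad/s → f = ω/(2π) = 194 Hz.
194 Hz mod fs = 54 Hz.
54 Hz > fs/2 = 35 Hz, folds to fs − 54 Hz = 16 Hz.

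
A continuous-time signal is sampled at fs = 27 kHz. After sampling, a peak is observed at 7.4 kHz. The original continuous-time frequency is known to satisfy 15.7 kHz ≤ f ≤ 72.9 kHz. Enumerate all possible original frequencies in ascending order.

19.6 kHz, 34.4 kHz, 46.6 kHz, 61.4 kHz

Frequencies that alias to 7.4 kHz are k·fs ± 7.4 kHz for integer k ≥ 0.
k=0: 7.4 kHz.
k=1: 19.6 kHz, 34.4 kHz.
k=2: 46.6 kHz, 61.4 kHz.
k=3: 73.6 kHz, 88.4 kHz.
Within [15.7 kHz, 72.9 kHz]: 19.6 kHz, 34.4 kHz, 46.6 kHz, 61.4 kHz.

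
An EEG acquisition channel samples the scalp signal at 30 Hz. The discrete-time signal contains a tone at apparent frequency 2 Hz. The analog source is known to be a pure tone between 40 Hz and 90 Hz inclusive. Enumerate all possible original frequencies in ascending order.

Frequencies that alias to 2 Hz are k·fs ± 2 Hz for integer k ≥ 0.
k=0: 2 Hz.
k=1: 28 Hz, 32 Hz.
k=2: 58 Hz, 62 Hz.
k=3: 88 Hz, 92 Hz.
k=4: 118 Hz, 122 Hz.
Within [40 Hz, 90 Hz]: 58 Hz, 62 Hz, 88 Hz.

58 Hz, 62 Hz, 88 Hz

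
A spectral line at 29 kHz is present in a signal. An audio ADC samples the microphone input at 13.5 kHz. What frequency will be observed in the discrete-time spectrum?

2 kHz

29 kHz mod fs = 2 kHz.
2 kHz ≤ fs/2 = 6.75 kHz, appears at 2 kHz.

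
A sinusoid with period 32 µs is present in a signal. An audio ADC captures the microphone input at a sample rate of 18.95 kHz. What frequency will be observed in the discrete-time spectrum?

6.65 kHz

T = 32 µs → f = 1/T = 31.25 kHz.
31.25 kHz mod fs = 12.3 kHz.
12.3 kHz > fs/2 = 9.475 kHz, folds to fs − 12.3 kHz = 6.65 kHz.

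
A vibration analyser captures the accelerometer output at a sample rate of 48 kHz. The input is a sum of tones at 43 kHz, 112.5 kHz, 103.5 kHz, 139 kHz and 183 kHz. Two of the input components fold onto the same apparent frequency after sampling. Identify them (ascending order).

43 kHz, 139 kHz

fs/2 = 24 kHz.
43 kHz > fs/2 = 24 kHz, folds to fs − 43 kHz = 5 kHz.
112.5 kHz mod fs = 16.5 kHz.
16.5 kHz ≤ fs/2 = 24 kHz, appears at 16.5 kHz.
103.5 kHz mod fs = 7.5 kHz.
7.5 kHz ≤ fs/2 = 24 kHz, appears at 7.5 kHz.
139 kHz mod fs = 43 kHz.
43 kHz > fs/2 = 24 kHz, folds to fs − 43 kHz = 5 kHz.
183 kHz mod fs = 39 kHz.
39 kHz > fs/2 = 24 kHz, folds to fs − 39 kHz = 9 kHz.
43 kHz and 139 kHz both map to 5 kHz.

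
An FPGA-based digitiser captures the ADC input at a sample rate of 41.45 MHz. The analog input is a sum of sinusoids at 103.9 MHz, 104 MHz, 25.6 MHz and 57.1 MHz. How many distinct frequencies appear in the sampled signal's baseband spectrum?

fs/2 = 20.725 MHz.
103.9 MHz mod fs = 21 MHz.
21 MHz > fs/2 = 20.725 MHz, folds to fs − 21 MHz = 20.45 MHz.
104 MHz mod fs = 21.1 MHz.
21.1 MHz > fs/2 = 20.725 MHz, folds to fs − 21.1 MHz = 20.35 MHz.
25.6 MHz > fs/2 = 20.725 MHz, folds to fs − 25.6 MHz = 15.85 MHz.
57.1 MHz mod fs = 15.65 MHz.
15.65 MHz ≤ fs/2 = 20.725 MHz, appears at 15.65 MHz.
Distinct values: {15.65 MHz, 15.85 MHz, 20.35 MHz, 20.45 MHz} → 4.

4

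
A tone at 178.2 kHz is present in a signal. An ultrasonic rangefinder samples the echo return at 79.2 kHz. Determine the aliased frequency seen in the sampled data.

19.8 kHz

178.2 kHz mod fs = 19.8 kHz.
19.8 kHz ≤ fs/2 = 39.6 kHz, appears at 19.8 kHz.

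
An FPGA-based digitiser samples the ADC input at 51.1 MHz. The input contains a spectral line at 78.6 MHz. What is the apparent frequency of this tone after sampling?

23.6 MHz

78.6 MHz mod fs = 27.5 MHz.
27.5 MHz > fs/2 = 25.55 MHz, folds to fs − 27.5 MHz = 23.6 MHz.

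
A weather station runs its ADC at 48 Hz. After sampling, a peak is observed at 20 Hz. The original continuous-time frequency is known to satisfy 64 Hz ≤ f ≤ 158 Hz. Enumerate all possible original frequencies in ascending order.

Frequencies that alias to 20 Hz are k·fs ± 20 Hz for integer k ≥ 0.
k=0: 20 Hz.
k=1: 28 Hz, 68 Hz.
k=2: 76 Hz, 116 Hz.
k=3: 124 Hz, 164 Hz.
k=4: 172 Hz, 212 Hz.
Within [64 Hz, 158 Hz]: 68 Hz, 76 Hz, 116 Hz, 124 Hz.

68 Hz, 76 Hz, 116 Hz, 124 Hz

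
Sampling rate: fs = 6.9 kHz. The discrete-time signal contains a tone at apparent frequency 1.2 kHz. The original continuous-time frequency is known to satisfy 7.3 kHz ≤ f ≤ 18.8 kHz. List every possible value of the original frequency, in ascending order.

8.1 kHz, 12.6 kHz, 15 kHz

Frequencies that alias to 1.2 kHz are k·fs ± 1.2 kHz for integer k ≥ 0.
k=0: 1.2 kHz.
k=1: 5.7 kHz, 8.1 kHz.
k=2: 12.6 kHz, 15 kHz.
k=3: 19.5 kHz, 21.9 kHz.
Within [7.3 kHz, 18.8 kHz]: 8.1 kHz, 12.6 kHz, 15 kHz.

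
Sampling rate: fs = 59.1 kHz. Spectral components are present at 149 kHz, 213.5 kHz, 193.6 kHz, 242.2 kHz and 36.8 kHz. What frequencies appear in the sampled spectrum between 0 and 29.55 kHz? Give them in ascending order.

5.8 kHz, 16.3 kHz, 22.3 kHz, 22.9 kHz, 28.3 kHz

fs/2 = 29.55 kHz.
149 kHz mod fs = 30.8 kHz.
30.8 kHz > fs/2 = 29.55 kHz, folds to fs − 30.8 kHz = 28.3 kHz.
213.5 kHz mod fs = 36.2 kHz.
36.2 kHz > fs/2 = 29.55 kHz, folds to fs − 36.2 kHz = 22.9 kHz.
193.6 kHz mod fs = 16.3 kHz.
16.3 kHz ≤ fs/2 = 29.55 kHz, appears at 16.3 kHz.
242.2 kHz mod fs = 5.8 kHz.
5.8 kHz ≤ fs/2 = 29.55 kHz, appears at 5.8 kHz.
36.8 kHz > fs/2 = 29.55 kHz, folds to fs − 36.8 kHz = 22.3 kHz.
Distinct values: {5.8 kHz, 16.3 kHz, 22.3 kHz, 22.9 kHz, 28.3 kHz}.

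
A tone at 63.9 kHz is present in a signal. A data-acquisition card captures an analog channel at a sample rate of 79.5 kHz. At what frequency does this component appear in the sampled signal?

15.6 kHz

63.9 kHz > fs/2 = 39.75 kHz, folds to fs − 63.9 kHz = 15.6 kHz.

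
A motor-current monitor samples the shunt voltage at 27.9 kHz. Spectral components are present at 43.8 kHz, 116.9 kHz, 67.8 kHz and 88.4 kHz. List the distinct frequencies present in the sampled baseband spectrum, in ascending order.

fs/2 = 13.95 kHz.
43.8 kHz mod fs = 15.9 kHz.
15.9 kHz > fs/2 = 13.95 kHz, folds to fs − 15.9 kHz = 12 kHz.
116.9 kHz mod fs = 5.3 kHz.
5.3 kHz ≤ fs/2 = 13.95 kHz, appears at 5.3 kHz.
67.8 kHz mod fs = 12 kHz.
12 kHz ≤ fs/2 = 13.95 kHz, appears at 12 kHz.
88.4 kHz mod fs = 4.7 kHz.
4.7 kHz ≤ fs/2 = 13.95 kHz, appears at 4.7 kHz.
Distinct values: {4.7 kHz, 5.3 kHz, 12 kHz}.

4.7 kHz, 5.3 kHz, 12 kHz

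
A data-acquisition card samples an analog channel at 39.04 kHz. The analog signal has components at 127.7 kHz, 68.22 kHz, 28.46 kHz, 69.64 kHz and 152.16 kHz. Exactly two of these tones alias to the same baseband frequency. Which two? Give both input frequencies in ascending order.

28.46 kHz, 127.7 kHz

fs/2 = 19.52 kHz.
127.7 kHz mod fs = 10.58 kHz.
10.58 kHz ≤ fs/2 = 19.52 kHz, appears at 10.58 kHz.
68.22 kHz mod fs = 29.18 kHz.
29.18 kHz > fs/2 = 19.52 kHz, folds to fs − 29.18 kHz = 9.86 kHz.
28.46 kHz > fs/2 = 19.52 kHz, folds to fs − 28.46 kHz = 10.58 kHz.
69.64 kHz mod fs = 30.6 kHz.
30.6 kHz > fs/2 = 19.52 kHz, folds to fs − 30.6 kHz = 8.44 kHz.
152.16 kHz mod fs = 35.04 kHz.
35.04 kHz > fs/2 = 19.52 kHz, folds to fs − 35.04 kHz = 4 kHz.
28.46 kHz and 127.7 kHz both map to 10.58 kHz.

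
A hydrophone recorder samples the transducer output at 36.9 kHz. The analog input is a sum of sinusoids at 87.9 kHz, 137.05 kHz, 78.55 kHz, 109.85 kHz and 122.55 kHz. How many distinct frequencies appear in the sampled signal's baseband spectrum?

fs/2 = 18.45 kHz.
87.9 kHz mod fs = 14.1 kHz.
14.1 kHz ≤ fs/2 = 18.45 kHz, appears at 14.1 kHz.
137.05 kHz mod fs = 26.35 kHz.
26.35 kHz > fs/2 = 18.45 kHz, folds to fs − 26.35 kHz = 10.55 kHz.
78.55 kHz mod fs = 4.75 kHz.
4.75 kHz ≤ fs/2 = 18.45 kHz, appears at 4.75 kHz.
109.85 kHz mod fs = 36.05 kHz.
36.05 kHz > fs/2 = 18.45 kHz, folds to fs − 36.05 kHz = 0.85 kHz.
122.55 kHz mod fs = 11.85 kHz.
11.85 kHz ≤ fs/2 = 18.45 kHz, appears at 11.85 kHz.
Distinct values: {0.85 kHz, 4.75 kHz, 10.55 kHz, 11.85 kHz, 14.1 kHz} → 5.

5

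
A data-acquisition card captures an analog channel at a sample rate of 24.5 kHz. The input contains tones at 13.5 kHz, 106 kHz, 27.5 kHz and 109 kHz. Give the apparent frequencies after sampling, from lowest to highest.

fs/2 = 12.25 kHz.
13.5 kHz > fs/2 = 12.25 kHz, folds to fs − 13.5 kHz = 11 kHz.
106 kHz mod fs = 8 kHz.
8 kHz ≤ fs/2 = 12.25 kHz, appears at 8 kHz.
27.5 kHz mod fs = 3 kHz.
3 kHz ≤ fs/2 = 12.25 kHz, appears at 3 kHz.
109 kHz mod fs = 11 kHz.
11 kHz ≤ fs/2 = 12.25 kHz, appears at 11 kHz.
Distinct values: {3 kHz, 8 kHz, 11 kHz}.

3 kHz, 8 kHz, 11 kHz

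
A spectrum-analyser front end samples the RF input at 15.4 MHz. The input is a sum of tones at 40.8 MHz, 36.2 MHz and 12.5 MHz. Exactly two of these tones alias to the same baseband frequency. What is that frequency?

fs/2 = 7.7 MHz.
40.8 MHz mod fs = 10 MHz.
10 MHz > fs/2 = 7.7 MHz, folds to fs − 10 MHz = 5.4 MHz.
36.2 MHz mod fs = 5.4 MHz.
5.4 MHz ≤ fs/2 = 7.7 MHz, appears at 5.4 MHz.
12.5 MHz > fs/2 = 7.7 MHz, folds to fs − 12.5 MHz = 2.9 MHz.
36.2 MHz and 40.8 MHz both map to 5.4 MHz.

5.4 MHz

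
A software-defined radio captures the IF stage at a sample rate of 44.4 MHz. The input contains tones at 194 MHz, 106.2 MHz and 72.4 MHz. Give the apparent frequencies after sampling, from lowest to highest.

16.4 MHz, 17.4 MHz

fs/2 = 22.2 MHz.
194 MHz mod fs = 16.4 MHz.
16.4 MHz ≤ fs/2 = 22.2 MHz, appears at 16.4 MHz.
106.2 MHz mod fs = 17.4 MHz.
17.4 MHz ≤ fs/2 = 22.2 MHz, appears at 17.4 MHz.
72.4 MHz mod fs = 28 MHz.
28 MHz > fs/2 = 22.2 MHz, folds to fs − 28 MHz = 16.4 MHz.
Distinct values: {16.4 MHz, 17.4 MHz}.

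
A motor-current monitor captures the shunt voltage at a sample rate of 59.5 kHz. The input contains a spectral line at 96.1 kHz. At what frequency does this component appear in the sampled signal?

22.9 kHz

96.1 kHz mod fs = 36.6 kHz.
36.6 kHz > fs/2 = 29.75 kHz, folds to fs − 36.6 kHz = 22.9 kHz.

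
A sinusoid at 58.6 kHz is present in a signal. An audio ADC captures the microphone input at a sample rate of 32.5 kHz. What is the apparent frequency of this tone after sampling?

6.4 kHz

58.6 kHz mod fs = 26.1 kHz.
26.1 kHz > fs/2 = 16.25 kHz, folds to fs − 26.1 kHz = 6.4 kHz.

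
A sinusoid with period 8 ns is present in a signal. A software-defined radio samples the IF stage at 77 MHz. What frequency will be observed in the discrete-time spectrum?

T = 8 ns → f = 1/T = 125 MHz.
125 MHz mod fs = 48 MHz.
48 MHz > fs/2 = 38.5 MHz, folds to fs − 48 MHz = 29 MHz.

29 MHz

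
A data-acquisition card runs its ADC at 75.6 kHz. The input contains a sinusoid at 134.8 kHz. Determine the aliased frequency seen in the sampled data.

134.8 kHz mod fs = 59.2 kHz.
59.2 kHz > fs/2 = 37.8 kHz, folds to fs − 59.2 kHz = 16.4 kHz.

16.4 kHz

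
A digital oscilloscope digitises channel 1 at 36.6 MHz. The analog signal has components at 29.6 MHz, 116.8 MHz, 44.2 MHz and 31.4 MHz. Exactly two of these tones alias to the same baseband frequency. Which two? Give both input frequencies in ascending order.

fs/2 = 18.3 MHz.
29.6 MHz > fs/2 = 18.3 MHz, folds to fs − 29.6 MHz = 7 MHz.
116.8 MHz mod fs = 7 MHz.
7 MHz ≤ fs/2 = 18.3 MHz, appears at 7 MHz.
44.2 MHz mod fs = 7.6 MHz.
7.6 MHz ≤ fs/2 = 18.3 MHz, appears at 7.6 MHz.
31.4 MHz > fs/2 = 18.3 MHz, folds to fs − 31.4 MHz = 5.2 MHz.
29.6 MHz and 116.8 MHz both map to 7 MHz.

29.6 MHz, 116.8 MHz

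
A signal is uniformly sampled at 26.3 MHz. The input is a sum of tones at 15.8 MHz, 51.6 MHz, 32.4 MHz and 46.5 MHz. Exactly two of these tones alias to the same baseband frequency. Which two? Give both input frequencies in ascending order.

32.4 MHz, 46.5 MHz

fs/2 = 13.15 MHz.
15.8 MHz > fs/2 = 13.15 MHz, folds to fs − 15.8 MHz = 10.5 MHz.
51.6 MHz mod fs = 25.3 MHz.
25.3 MHz > fs/2 = 13.15 MHz, folds to fs − 25.3 MHz = 1 MHz.
32.4 MHz mod fs = 6.1 MHz.
6.1 MHz ≤ fs/2 = 13.15 MHz, appears at 6.1 MHz.
46.5 MHz mod fs = 20.2 MHz.
20.2 MHz > fs/2 = 13.15 MHz, folds to fs − 20.2 MHz = 6.1 MHz.
32.4 MHz and 46.5 MHz both map to 6.1 MHz.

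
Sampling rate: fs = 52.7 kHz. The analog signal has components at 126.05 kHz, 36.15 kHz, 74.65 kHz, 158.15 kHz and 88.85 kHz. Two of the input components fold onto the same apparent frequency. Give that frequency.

fs/2 = 26.35 kHz.
126.05 kHz mod fs = 20.65 kHz.
20.65 kHz ≤ fs/2 = 26.35 kHz, appears at 20.65 kHz.
36.15 kHz > fs/2 = 26.35 kHz, folds to fs − 36.15 kHz = 16.55 kHz.
74.65 kHz mod fs = 21.95 kHz.
21.95 kHz ≤ fs/2 = 26.35 kHz, appears at 21.95 kHz.
158.15 kHz mod fs = 0.05 kHz.
0.05 kHz ≤ fs/2 = 26.35 kHz, appears at 0.05 kHz.
88.85 kHz mod fs = 36.15 kHz.
36.15 kHz > fs/2 = 26.35 kHz, folds to fs − 36.15 kHz = 16.55 kHz.
36.15 kHz and 88.85 kHz both map to 16.55 kHz.

16.55 kHz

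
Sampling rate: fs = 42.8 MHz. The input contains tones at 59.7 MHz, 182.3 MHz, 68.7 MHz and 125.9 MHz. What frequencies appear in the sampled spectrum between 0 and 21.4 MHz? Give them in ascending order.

2.5 MHz, 11.1 MHz, 16.9 MHz

fs/2 = 21.4 MHz.
59.7 MHz mod fs = 16.9 MHz.
16.9 MHz ≤ fs/2 = 21.4 MHz, appears at 16.9 MHz.
182.3 MHz mod fs = 11.1 MHz.
11.1 MHz ≤ fs/2 = 21.4 MHz, appears at 11.1 MHz.
68.7 MHz mod fs = 25.9 MHz.
25.9 MHz > fs/2 = 21.4 MHz, folds to fs − 25.9 MHz = 16.9 MHz.
125.9 MHz mod fs = 40.3 MHz.
40.3 MHz > fs/2 = 21.4 MHz, folds to fs − 40.3 MHz = 2.5 MHz.
Distinct values: {2.5 MHz, 11.1 MHz, 16.9 MHz}.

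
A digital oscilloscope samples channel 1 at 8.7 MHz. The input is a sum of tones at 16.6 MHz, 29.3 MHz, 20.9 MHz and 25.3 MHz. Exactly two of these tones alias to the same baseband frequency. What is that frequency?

fs/2 = 4.35 MHz.
16.6 MHz mod fs = 7.9 MHz.
7.9 MHz > fs/2 = 4.35 MHz, folds to fs − 7.9 MHz = 0.8 MHz.
29.3 MHz mod fs = 3.2 MHz.
3.2 MHz ≤ fs/2 = 4.35 MHz, appears at 3.2 MHz.
20.9 MHz mod fs = 3.5 MHz.
3.5 MHz ≤ fs/2 = 4.35 MHz, appears at 3.5 MHz.
25.3 MHz mod fs = 7.9 MHz.
7.9 MHz > fs/2 = 4.35 MHz, folds to fs − 7.9 MHz = 0.8 MHz.
16.6 MHz and 25.3 MHz both map to 0.8 MHz.

0.8 MHz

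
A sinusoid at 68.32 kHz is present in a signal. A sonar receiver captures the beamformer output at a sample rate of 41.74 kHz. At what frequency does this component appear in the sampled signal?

15.16 kHz

68.32 kHz mod fs = 26.58 kHz.
26.58 kHz > fs/2 = 20.87 kHz, folds to fs − 26.58 kHz = 15.16 kHz.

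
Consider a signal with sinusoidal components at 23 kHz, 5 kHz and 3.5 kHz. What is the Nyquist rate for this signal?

46 kHz

Highest-frequency component: 23 kHz.
Nyquist rate = 2 × 23 kHz = 46 kHz.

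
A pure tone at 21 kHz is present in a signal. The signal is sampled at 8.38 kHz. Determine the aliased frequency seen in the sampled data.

4.14 kHz

21 kHz mod fs = 4.24 kHz.
4.24 kHz > fs/2 = 4.19 kHz, folds to fs − 4.24 kHz = 4.14 kHz.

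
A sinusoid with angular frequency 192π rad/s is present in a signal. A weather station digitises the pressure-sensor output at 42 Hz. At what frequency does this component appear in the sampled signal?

ω = 192π rad/s → f = ω/(2π) = 96 Hz.
96 Hz mod fs = 12 Hz.
12 Hz ≤ fs/2 = 21 Hz, appears at 12 Hz.

12 Hz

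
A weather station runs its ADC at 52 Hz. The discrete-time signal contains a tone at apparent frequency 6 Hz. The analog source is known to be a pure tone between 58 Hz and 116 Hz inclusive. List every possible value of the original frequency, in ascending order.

58 Hz, 98 Hz, 110 Hz

Frequencies that alias to 6 Hz are k·fs ± 6 Hz for integer k ≥ 0.
k=0: 6 Hz.
k=1: 46 Hz, 58 Hz.
k=2: 98 Hz, 110 Hz.
k=3: 150 Hz, 162 Hz.
Within [58 Hz, 116 Hz]: 58 Hz, 98 Hz, 110 Hz.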